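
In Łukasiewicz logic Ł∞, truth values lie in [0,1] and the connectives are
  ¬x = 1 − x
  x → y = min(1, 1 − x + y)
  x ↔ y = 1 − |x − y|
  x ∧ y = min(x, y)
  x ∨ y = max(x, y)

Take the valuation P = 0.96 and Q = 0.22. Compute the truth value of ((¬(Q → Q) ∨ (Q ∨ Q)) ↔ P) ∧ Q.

0.22

Q → Q = min(1, 1 − 0.22 + 0.22) = min(1, 1.00) = 1.00
¬(Q → Q) = 1 − 1.00 = 0.00
Q ∨ Q = max(0.22, 0.22) = 0.22
¬(Q → Q) ∨ (Q ∨ Q) = max(0.00, 0.22) = 0.22
(¬(Q → Q) ∨ (Q ∨ Q)) ↔ P = 1 − |0.22 − 0.96| = 1 − 0.74 = 0.26
((¬(Q → Q) ∨ (Q ∨ Q)) ↔ P) ∧ Q = min(0.26, 0.22) = 0.22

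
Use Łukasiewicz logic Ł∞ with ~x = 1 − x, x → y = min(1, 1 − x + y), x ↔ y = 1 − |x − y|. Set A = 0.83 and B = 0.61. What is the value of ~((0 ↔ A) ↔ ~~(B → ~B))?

0 ↔ A = 1 − |0.00 − 0.83| = 1 − 0.83 = 0.17
~B = 1 − 0.61 = 0.39
B → ~B = min(1, 1 − 0.61 + 0.39) = min(1, 0.78) = 0.78
~(B → ~B) = 1 − 0.78 = 0.22
~~(B → ~B) = 1 − 0.22 = 0.78
(0 ↔ A) ↔ ~~(B → ~B) = 1 − |0.17 − 0.78| = 1 − 0.61 = 0.39
~((0 ↔ A) ↔ ~~(B → ~B)) = 1 − 0.39 = 0.61

0.61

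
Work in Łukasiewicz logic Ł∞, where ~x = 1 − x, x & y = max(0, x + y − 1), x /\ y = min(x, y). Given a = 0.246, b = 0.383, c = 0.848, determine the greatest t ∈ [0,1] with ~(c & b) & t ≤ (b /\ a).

c & b = max(0, 0.848 + 0.383 − 1) = max(0, 0.231) = 0.231
~(c & b) = 1 − 0.231 = 0.769
So the left factor is ~(c & b) = 0.769.
b /\ a = min(0.383, 0.246) = 0.246
So the right-hand bound is b /\ a = 0.246.
The residuum of the Łukasiewicz t-norm gives the supremum: min(1, 1 − 0.769 + 0.246).
1 − 0.769 + 0.246 = 0.477, so t = min(1, 0.477) = 0.477.
Check: 0.769 & 0.477 = max(0, 0.246) = 0.246 ≤ 0.246.

0.477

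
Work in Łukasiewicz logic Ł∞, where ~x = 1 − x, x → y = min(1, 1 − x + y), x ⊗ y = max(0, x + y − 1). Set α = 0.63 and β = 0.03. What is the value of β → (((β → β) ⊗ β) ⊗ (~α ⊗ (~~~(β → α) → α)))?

0.97

β → β = min(1, 1 − 0.03 + 0.03) = min(1, 1.00) = 1.00
(β → β) ⊗ β = max(0, 1.00 + 0.03 − 1) = max(0, 0.03) = 0.03
~α = 1 − 0.63 = 0.37
β → α = min(1, 1 − 0.03 + 0.63) = min(1, 1.60) = 1.00
~(β → α) = 1 − 1.00 = 0.00
~~(β → α) = 1 − 0.00 = 1.00
~~~(β → α) = 1 − 1.00 = 0.00
~~~(β → α) → α = min(1, 1 − 0.00 + 0.63) = min(1, 1.63) = 1.00
~α ⊗ (~~~(β → α) → α) = max(0, 0.37 + 1.00 − 1) = max(0, 0.37) = 0.37
((β → β) ⊗ β) ⊗ (~α ⊗ (~~~(β → α) → α)) = max(0, 0.03 + 0.37 − 1) = max(0, -0.60) = 0.00
β → (((β → β) ⊗ β) ⊗ (~α ⊗ (~~~(β → α) → α))) = min(1, 1 − 0.03 + 0.00) = min(1, 0.97) = 0.97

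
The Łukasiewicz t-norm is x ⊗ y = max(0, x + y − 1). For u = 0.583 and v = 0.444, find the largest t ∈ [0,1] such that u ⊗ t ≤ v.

0.861

The residuum of the Łukasiewicz t-norm gives the supremum: min(1, 1 − 0.583 + 0.444).
1 − 0.583 + 0.444 = 0.861, so t = min(1, 0.861) = 0.861.
Check: 0.583 ⊗ 0.861 = max(0, 0.444) = 0.444 ≤ 0.444.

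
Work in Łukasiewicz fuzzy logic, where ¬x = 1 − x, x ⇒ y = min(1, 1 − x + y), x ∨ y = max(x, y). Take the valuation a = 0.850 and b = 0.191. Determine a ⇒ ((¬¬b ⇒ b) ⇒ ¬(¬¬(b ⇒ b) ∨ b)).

0.150

¬b = 1 − 0.191 = 0.809
¬¬b = 1 − 0.809 = 0.191
¬¬b ⇒ b = min(1, 1 − 0.191 + 0.191) = min(1, 1.000) = 1.000
b ⇒ b = min(1, 1 − 0.191 + 0.191) = min(1, 1.000) = 1.000
¬(b ⇒ b) = 1 − 1.000 = 0.000
¬¬(b ⇒ b) = 1 − 0.000 = 1.000
¬¬(b ⇒ b) ∨ b = max(1.000, 0.191) = 1.000
¬(¬¬(b ⇒ b) ∨ b) = 1 − 1.000 = 0.000
(¬¬b ⇒ b) ⇒ ¬(¬¬(b ⇒ b) ∨ b) = min(1, 1 − 1.000 + 0.000) = min(1, 0.000) = 0.000
a ⇒ ((¬¬b ⇒ b) ⇒ ¬(¬¬(b ⇒ b) ∨ b)) = min(1, 1 − 0.850 + 0.000) = min(1, 0.150) = 0.150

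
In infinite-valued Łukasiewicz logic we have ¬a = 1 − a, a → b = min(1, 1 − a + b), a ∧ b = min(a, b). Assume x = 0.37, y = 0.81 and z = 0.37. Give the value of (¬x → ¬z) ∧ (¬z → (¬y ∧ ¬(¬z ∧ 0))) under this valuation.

0.56

¬x = 1 − 0.37 = 0.63
¬z = 1 − 0.37 = 0.63
¬x → ¬z = min(1, 1 − 0.63 + 0.63) = min(1, 1.00) = 1.00
¬y = 1 − 0.81 = 0.19
¬z ∧ 0 = min(0.63, 0.00) = 0.00
¬(¬z ∧ 0) = 1 − 0.00 = 1.00
¬y ∧ ¬(¬z ∧ 0) = min(0.19, 1.00) = 0.19
¬z → (¬y ∧ ¬(¬z ∧ 0)) = min(1, 1 − 0.63 + 0.19) = min(1, 0.56) = 0.56
(¬x → ¬z) ∧ (¬z → (¬y ∧ ¬(¬z ∧ 0))) = min(1.00, 0.56) = 0.56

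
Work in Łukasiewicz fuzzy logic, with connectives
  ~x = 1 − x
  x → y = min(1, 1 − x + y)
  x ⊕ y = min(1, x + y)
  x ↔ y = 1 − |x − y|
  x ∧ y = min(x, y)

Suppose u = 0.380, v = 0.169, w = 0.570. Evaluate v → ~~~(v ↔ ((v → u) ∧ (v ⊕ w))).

1.000

v → u = min(1, 1 − 0.169 + 0.380) = min(1, 1.211) = 1.000
v ⊕ w = min(1, 0.169 + 0.570) = min(1, 0.739) = 0.739
(v → u) ∧ (v ⊕ w) = min(1.000, 0.739) = 0.739
v ↔ ((v → u) ∧ (v ⊕ w)) = 1 − |0.169 − 0.739| = 1 − 0.570 = 0.430
~(v ↔ ((v → u) ∧ (v ⊕ w))) = 1 − 0.430 = 0.570
~~(v ↔ ((v → u) ∧ (v ⊕ w))) = 1 − 0.570 = 0.430
~~~(v ↔ ((v → u) ∧ (v ⊕ w))) = 1 − 0.430 = 0.570
v → ~~~(v ↔ ((v → u) ∧ (v ⊕ w))) = min(1, 1 − 0.169 + 0.570) = min(1, 1.401) = 1.000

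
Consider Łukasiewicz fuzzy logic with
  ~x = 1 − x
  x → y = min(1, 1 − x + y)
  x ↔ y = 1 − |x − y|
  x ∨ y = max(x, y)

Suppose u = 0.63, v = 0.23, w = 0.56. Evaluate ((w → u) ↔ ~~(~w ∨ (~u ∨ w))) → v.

w → u = min(1, 1 − 0.56 + 0.63) = min(1, 1.07) = 1.00
~w = 1 − 0.56 = 0.44
~u = 1 − 0.63 = 0.37
~u ∨ w = max(0.37, 0.56) = 0.56
~w ∨ (~u ∨ w) = max(0.44, 0.56) = 0.56
~(~w ∨ (~u ∨ w)) = 1 − 0.56 = 0.44
~~(~w ∨ (~u ∨ w)) = 1 − 0.44 = 0.56
(w → u) ↔ ~~(~w ∨ (~u ∨ w)) = 1 − |1.00 − 0.56| = 1 − 0.44 = 0.56
((w → u) ↔ ~~(~w ∨ (~u ∨ w))) → v = min(1, 1 − 0.56 + 0.23) = min(1, 0.67) = 0.67

0.67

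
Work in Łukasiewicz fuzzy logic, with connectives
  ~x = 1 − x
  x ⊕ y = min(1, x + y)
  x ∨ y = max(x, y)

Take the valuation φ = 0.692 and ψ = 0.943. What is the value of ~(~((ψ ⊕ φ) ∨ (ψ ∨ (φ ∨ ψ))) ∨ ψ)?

0.057

ψ ⊕ φ = min(1, 0.943 + 0.692) = min(1, 1.635) = 1.000
φ ∨ ψ = max(0.692, 0.943) = 0.943
ψ ∨ (φ ∨ ψ) = max(0.943, 0.943) = 0.943
(ψ ⊕ φ) ∨ (ψ ∨ (φ ∨ ψ)) = max(1.000, 0.943) = 1.000
~((ψ ⊕ φ) ∨ (ψ ∨ (φ ∨ ψ))) = 1 − 1.000 = 0.000
~((ψ ⊕ φ) ∨ (ψ ∨ (φ ∨ ψ))) ∨ ψ = max(0.000, 0.943) = 0.943
~(~((ψ ⊕ φ) ∨ (ψ ∨ (φ ∨ ψ))) ∨ ψ) = 1 − 0.943 = 0.057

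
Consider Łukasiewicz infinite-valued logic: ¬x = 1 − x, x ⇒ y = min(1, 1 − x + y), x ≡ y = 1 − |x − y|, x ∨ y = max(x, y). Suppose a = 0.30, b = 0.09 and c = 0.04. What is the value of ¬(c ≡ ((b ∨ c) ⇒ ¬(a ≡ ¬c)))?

0.96

b ∨ c = max(0.09, 0.04) = 0.09
¬c = 1 − 0.04 = 0.96
a ≡ ¬c = 1 − |0.30 − 0.96| = 1 − 0.66 = 0.34
¬(a ≡ ¬c) = 1 − 0.34 = 0.66
(b ∨ c) ⇒ ¬(a ≡ ¬c) = min(1, 1 − 0.09 + 0.66) = min(1, 1.57) = 1.00
c ≡ ((b ∨ c) ⇒ ¬(a ≡ ¬c)) = 1 − |0.04 − 1.00| = 1 − 0.96 = 0.04
¬(c ≡ ((b ∨ c) ⇒ ¬(a ≡ ¬c))) = 1 − 0.04 = 0.96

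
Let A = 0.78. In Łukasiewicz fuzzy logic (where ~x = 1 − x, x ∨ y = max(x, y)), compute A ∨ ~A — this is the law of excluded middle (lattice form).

0.78

~A = 1 − 0.78 = 0.22
A ∨ ~A = max(0.78, 0.22) = 0.78
(The value 0.78 < 1 shows this instance is not satisfied; not a Ł∞-tautology — its value is max(a, 1−a).)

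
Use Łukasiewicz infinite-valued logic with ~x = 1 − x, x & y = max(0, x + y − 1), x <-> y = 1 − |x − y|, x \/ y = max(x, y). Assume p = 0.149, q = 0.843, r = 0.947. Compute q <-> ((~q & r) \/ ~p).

0.992

~q = 1 − 0.843 = 0.157
~q & r = max(0, 0.157 + 0.947 − 1) = max(0, 0.104) = 0.104
~p = 1 − 0.149 = 0.851
(~q & r) \/ ~p = max(0.104, 0.851) = 0.851
q <-> ((~q & r) \/ ~p) = 1 − |0.843 − 0.851| = 1 − 0.008 = 0.992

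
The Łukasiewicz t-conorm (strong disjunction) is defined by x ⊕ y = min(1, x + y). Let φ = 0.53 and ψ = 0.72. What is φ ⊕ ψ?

φ ⊕ ψ = min(1, 0.53 + 0.72) = min(1, 1.25) = 1.00
For comparison, the Gödel t-conorm max(x, y) would give 0.72.

1.00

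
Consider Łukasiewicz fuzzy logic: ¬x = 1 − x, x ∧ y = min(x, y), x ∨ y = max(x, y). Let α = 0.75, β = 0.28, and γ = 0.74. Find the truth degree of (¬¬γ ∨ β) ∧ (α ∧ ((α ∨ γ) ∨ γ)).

0.74

¬γ = 1 − 0.74 = 0.26
¬¬γ = 1 − 0.26 = 0.74
¬¬γ ∨ β = max(0.74, 0.28) = 0.74
α ∨ γ = max(0.75, 0.74) = 0.75
(α ∨ γ) ∨ γ = max(0.75, 0.74) = 0.75
α ∧ ((α ∨ γ) ∨ γ) = min(0.75, 0.75) = 0.75
(¬¬γ ∨ β) ∧ (α ∧ ((α ∨ γ) ∨ γ)) = min(0.74, 0.75) = 0.74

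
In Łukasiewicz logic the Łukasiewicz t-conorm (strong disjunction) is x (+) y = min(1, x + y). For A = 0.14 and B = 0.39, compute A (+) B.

A (+) B = min(1, 0.14 + 0.39) = min(1, 0.53) = 0.53
For comparison, the Gödel t-conorm max(x, y) would give 0.39.

0.53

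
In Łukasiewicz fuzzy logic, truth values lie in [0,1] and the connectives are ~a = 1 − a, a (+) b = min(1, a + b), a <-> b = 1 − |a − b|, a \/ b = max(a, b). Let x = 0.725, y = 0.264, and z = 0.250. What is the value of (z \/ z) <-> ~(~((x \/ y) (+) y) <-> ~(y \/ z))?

0.525

z \/ z = max(0.250, 0.250) = 0.250
x \/ y = max(0.725, 0.264) = 0.725
(x \/ y) (+) y = min(1, 0.725 + 0.264) = min(1, 0.989) = 0.989
~((x \/ y) (+) y) = 1 − 0.989 = 0.011
y \/ z = max(0.264, 0.250) = 0.264
~(y \/ z) = 1 − 0.264 = 0.736
~((x \/ y) (+) y) <-> ~(y \/ z) = 1 − |0.011 − 0.736| = 1 − 0.725 = 0.275
~(~((x \/ y) (+) y) <-> ~(y \/ z)) = 1 − 0.275 = 0.725
(z \/ z) <-> ~(~((x \/ y) (+) y) <-> ~(y \/ z)) = 1 − |0.250 − 0.725| = 1 − 0.475 = 0.525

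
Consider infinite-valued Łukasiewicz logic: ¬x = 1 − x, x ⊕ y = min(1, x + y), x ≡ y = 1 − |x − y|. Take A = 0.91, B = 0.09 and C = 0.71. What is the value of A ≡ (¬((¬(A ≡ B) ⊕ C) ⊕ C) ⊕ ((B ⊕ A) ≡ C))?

A ≡ B = 1 − |0.91 − 0.09| = 1 − 0.82 = 0.18
¬(A ≡ B) = 1 − 0.18 = 0.82
¬(A ≡ B) ⊕ C = min(1, 0.82 + 0.71) = min(1, 1.53) = 1.00
(¬(A ≡ B) ⊕ C) ⊕ C = min(1, 1.00 + 0.71) = min(1, 1.71) = 1.00
¬((¬(A ≡ B) ⊕ C) ⊕ C) = 1 − 1.00 = 0.00
B ⊕ A = min(1, 0.09 + 0.91) = min(1, 1.00) = 1.00
(B ⊕ A) ≡ C = 1 − |1.00 − 0.71| = 1 − 0.29 = 0.71
¬((¬(A ≡ B) ⊕ C) ⊕ C) ⊕ ((B ⊕ A) ≡ C) = min(1, 0.00 + 0.71) = min(1, 0.71) = 0.71
A ≡ (¬((¬(A ≡ B) ⊕ C) ⊕ C) ⊕ ((B ⊕ A) ≡ C)) = 1 − |0.91 − 0.71| = 1 − 0.20 = 0.80

0.80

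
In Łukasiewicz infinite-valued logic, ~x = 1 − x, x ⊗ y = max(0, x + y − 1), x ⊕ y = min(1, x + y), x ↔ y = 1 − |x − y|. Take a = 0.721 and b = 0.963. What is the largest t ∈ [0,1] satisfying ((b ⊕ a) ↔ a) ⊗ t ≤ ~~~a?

b ⊕ a = min(1, 0.963 + 0.721) = min(1, 1.684) = 1.000
(b ⊕ a) ↔ a = 1 − |1.000 − 0.721| = 1 − 0.279 = 0.721
So the left factor is (b ⊕ a) ↔ a = 0.721.
~a = 1 − 0.721 = 0.279
~~a = 1 − 0.279 = 0.721
~~~a = 1 − 0.721 = 0.279
So the right-hand bound is ~~~a = 0.279.
The residuum of the Łukasiewicz t-norm gives the supremum: min(1, 1 − 0.721 + 0.279).
1 − 0.721 + 0.279 = 0.558, so t = min(1, 0.558) = 0.558.
Check: 0.721 ⊗ 0.558 = max(0, 0.279) = 0.279 ≤ 0.279.

0.558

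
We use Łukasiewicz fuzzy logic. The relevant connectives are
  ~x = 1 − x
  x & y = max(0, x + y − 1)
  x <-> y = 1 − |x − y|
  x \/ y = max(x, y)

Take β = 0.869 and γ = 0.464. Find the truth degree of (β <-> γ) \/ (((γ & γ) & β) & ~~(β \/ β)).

0.595

β <-> γ = 1 − |0.869 − 0.464| = 1 − 0.405 = 0.595
γ & γ = max(0, 0.464 + 0.464 − 1) = max(0, -0.072) = 0.000
(γ & γ) & β = max(0, 0.000 + 0.869 − 1) = max(0, -0.131) = 0.000
β \/ β = max(0.869, 0.869) = 0.869
~(β \/ β) = 1 − 0.869 = 0.131
~~(β \/ β) = 1 − 0.131 = 0.869
((γ & γ) & β) & ~~(β \/ β) = max(0, 0.000 + 0.869 − 1) = max(0, -0.131) = 0.000
(β <-> γ) \/ (((γ & γ) & β) & ~~(β \/ β)) = max(0.595, 0.000) = 0.595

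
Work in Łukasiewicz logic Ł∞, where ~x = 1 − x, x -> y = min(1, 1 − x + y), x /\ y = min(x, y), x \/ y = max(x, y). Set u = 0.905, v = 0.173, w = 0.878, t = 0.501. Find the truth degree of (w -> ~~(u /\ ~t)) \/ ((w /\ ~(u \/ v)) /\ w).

~t = 1 − 0.501 = 0.499
u /\ ~t = min(0.905, 0.499) = 0.499
~(u /\ ~t) = 1 − 0.499 = 0.501
~~(u /\ ~t) = 1 − 0.501 = 0.499
w -> ~~(u /\ ~t) = min(1, 1 − 0.878 + 0.499) = min(1, 0.621) = 0.621
u \/ v = max(0.905, 0.173) = 0.905
~(u \/ v) = 1 − 0.905 = 0.095
w /\ ~(u \/ v) = min(0.878, 0.095) = 0.095
(w /\ ~(u \/ v)) /\ w = min(0.095, 0.878) = 0.095
(w -> ~~(u /\ ~t)) \/ ((w /\ ~(u \/ v)) /\ w) = max(0.621, 0.095) = 0.621

0.621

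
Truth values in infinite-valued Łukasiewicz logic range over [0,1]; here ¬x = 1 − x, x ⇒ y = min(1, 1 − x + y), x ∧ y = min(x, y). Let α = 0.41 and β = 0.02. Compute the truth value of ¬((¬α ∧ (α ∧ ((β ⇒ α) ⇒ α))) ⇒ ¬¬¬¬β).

¬α = 1 − 0.41 = 0.59
β ⇒ α = min(1, 1 − 0.02 + 0.41) = min(1, 1.39) = 1.00
(β ⇒ α) ⇒ α = min(1, 1 − 1.00 + 0.41) = min(1, 0.41) = 0.41
α ∧ ((β ⇒ α) ⇒ α) = min(0.41, 0.41) = 0.41
¬α ∧ (α ∧ ((β ⇒ α) ⇒ α)) = min(0.59, 0.41) = 0.41
¬β = 1 − 0.02 = 0.98
¬¬β = 1 − 0.98 = 0.02
¬¬¬β = 1 − 0.02 = 0.98
¬¬¬¬β = 1 − 0.98 = 0.02
(¬α ∧ (α ∧ ((β ⇒ α) ⇒ α))) ⇒ ¬¬¬¬β = min(1, 1 − 0.41 + 0.02) = min(1, 0.61) = 0.61
¬((¬α ∧ (α ∧ ((β ⇒ α) ⇒ α))) ⇒ ¬¬¬¬β) = 1 − 0.61 = 0.39

0.39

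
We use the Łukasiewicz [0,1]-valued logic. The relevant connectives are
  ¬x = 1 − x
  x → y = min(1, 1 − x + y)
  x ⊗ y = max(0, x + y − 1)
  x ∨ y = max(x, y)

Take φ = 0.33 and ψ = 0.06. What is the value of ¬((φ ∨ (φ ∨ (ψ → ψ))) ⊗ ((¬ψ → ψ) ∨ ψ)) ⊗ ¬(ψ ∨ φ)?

0.55

ψ → ψ = min(1, 1 − 0.06 + 0.06) = min(1, 1.00) = 1.00
φ ∨ (ψ → ψ) = max(0.33, 1.00) = 1.00
φ ∨ (φ ∨ (ψ → ψ)) = max(0.33, 1.00) = 1.00
¬ψ = 1 − 0.06 = 0.94
¬ψ → ψ = min(1, 1 − 0.94 + 0.06) = min(1, 0.12) = 0.12
(¬ψ → ψ) ∨ ψ = max(0.12, 0.06) = 0.12
(φ ∨ (φ ∨ (ψ → ψ))) ⊗ ((¬ψ → ψ) ∨ ψ) = max(0, 1.00 + 0.12 − 1) = max(0, 0.12) = 0.12
¬((φ ∨ (φ ∨ (ψ → ψ))) ⊗ ((¬ψ → ψ) ∨ ψ)) = 1 − 0.12 = 0.88
ψ ∨ φ = max(0.06, 0.33) = 0.33
¬(ψ ∨ φ) = 1 − 0.33 = 0.67
¬((φ ∨ (φ ∨ (ψ → ψ))) ⊗ ((¬ψ → ψ) ∨ ψ)) ⊗ ¬(ψ ∨ φ) = max(0, 0.88 + 0.67 − 1) = max(0, 0.55) = 0.55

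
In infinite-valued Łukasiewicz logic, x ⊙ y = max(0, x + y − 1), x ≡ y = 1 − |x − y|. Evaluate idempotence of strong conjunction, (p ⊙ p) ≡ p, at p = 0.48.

p ⊙ p = max(0, 0.48 + 0.48 − 1) = max(0, -0.04) = 0.00
(p ⊙ p) ≡ p = 1 − |0.00 − 0.48| = 1 − 0.48 = 0.52
(The value 0.52 < 1 shows this instance is not satisfied; fails in Ł∞ since a ⊗ a = max(0, 2a−1) ≠ a in general.)

0.52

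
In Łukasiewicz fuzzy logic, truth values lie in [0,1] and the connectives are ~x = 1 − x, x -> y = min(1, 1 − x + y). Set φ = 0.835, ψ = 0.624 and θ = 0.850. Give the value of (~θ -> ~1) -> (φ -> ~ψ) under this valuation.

~θ = 1 − 0.850 = 0.150
~1 = 1 − 1.000 = 0.000
~θ -> ~1 = min(1, 1 − 0.150 + 0.000) = min(1, 0.850) = 0.850
~ψ = 1 − 0.624 = 0.376
φ -> ~ψ = min(1, 1 − 0.835 + 0.376) = min(1, 0.541) = 0.541
(~θ -> ~1) -> (φ -> ~ψ) = min(1, 1 − 0.850 + 0.541) = min(1, 0.691) = 0.691

0.691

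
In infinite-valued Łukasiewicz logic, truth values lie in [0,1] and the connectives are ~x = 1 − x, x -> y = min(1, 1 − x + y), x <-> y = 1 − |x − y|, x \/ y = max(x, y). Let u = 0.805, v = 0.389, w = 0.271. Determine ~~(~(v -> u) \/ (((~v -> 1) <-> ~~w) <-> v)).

0.882

v -> u = min(1, 1 − 0.389 + 0.805) = min(1, 1.416) = 1.000
~(v -> u) = 1 − 1.000 = 0.000
~v = 1 − 0.389 = 0.611
~v -> 1 = min(1, 1 − 0.611 + 1.000) = min(1, 1.389) = 1.000
~w = 1 − 0.271 = 0.729
~~w = 1 − 0.729 = 0.271
(~v -> 1) <-> ~~w = 1 − |1.000 − 0.271| = 1 − 0.729 = 0.271
((~v -> 1) <-> ~~w) <-> v = 1 − |0.271 − 0.389| = 1 − 0.118 = 0.882
~(v -> u) \/ (((~v -> 1) <-> ~~w) <-> v) = max(0.000, 0.882) = 0.882
~(~(v -> u) \/ (((~v -> 1) <-> ~~w) <-> v)) = 1 − 0.882 = 0.118
~~(~(v -> u) \/ (((~v -> 1) <-> ~~w) <-> v)) = 1 − 0.118 = 0.882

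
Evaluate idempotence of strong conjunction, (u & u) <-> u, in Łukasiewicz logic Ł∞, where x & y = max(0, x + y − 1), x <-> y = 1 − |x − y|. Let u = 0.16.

u & u = max(0, 0.16 + 0.16 − 1) = max(0, -0.68) = 0.00
(u & u) <-> u = 1 − |0.00 − 0.16| = 1 − 0.16 = 0.84
(The value 0.84 < 1 shows this instance is not satisfied; fails in Ł∞ since a ⊗ a = max(0, 2a−1) ≠ a in general.)

0.84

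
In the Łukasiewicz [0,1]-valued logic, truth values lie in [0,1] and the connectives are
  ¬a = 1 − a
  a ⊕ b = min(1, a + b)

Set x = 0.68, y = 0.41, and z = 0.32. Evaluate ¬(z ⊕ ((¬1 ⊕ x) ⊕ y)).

¬1 = 1 − 1.00 = 0.00
¬1 ⊕ x = min(1, 0.00 + 0.68) = min(1, 0.68) = 0.68
(¬1 ⊕ x) ⊕ y = min(1, 0.68 + 0.41) = min(1, 1.09) = 1.00
z ⊕ ((¬1 ⊕ x) ⊕ y) = min(1, 0.32 + 1.00) = min(1, 1.32) = 1.00
¬(z ⊕ ((¬1 ⊕ x) ⊕ y)) = 1 − 1.00 = 0.00

0.00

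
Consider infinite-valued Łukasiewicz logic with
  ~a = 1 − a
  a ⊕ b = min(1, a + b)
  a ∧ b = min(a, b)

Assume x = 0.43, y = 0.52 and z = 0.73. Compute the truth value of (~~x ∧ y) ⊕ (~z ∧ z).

0.70

~x = 1 − 0.43 = 0.57
~~x = 1 − 0.57 = 0.43
~~x ∧ y = min(0.43, 0.52) = 0.43
~z = 1 − 0.73 = 0.27
~z ∧ z = min(0.27, 0.73) = 0.27
(~~x ∧ y) ⊕ (~z ∧ z) = min(1, 0.43 + 0.27) = min(1, 0.70) = 0.70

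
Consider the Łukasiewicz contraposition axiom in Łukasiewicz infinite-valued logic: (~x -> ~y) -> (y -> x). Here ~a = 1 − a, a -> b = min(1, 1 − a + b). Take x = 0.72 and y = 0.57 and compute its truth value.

1.00

~x = 1 − 0.72 = 0.28
~y = 1 − 0.57 = 0.43
~x -> ~y = min(1, 1 − 0.28 + 0.43) = min(1, 1.15) = 1.00
y -> x = min(1, 1 − 0.57 + 0.72) = min(1, 1.15) = 1.00
(~x -> ~y) -> (y -> x) = min(1, 1 − 1.00 + 1.00) = min(1, 1.00) = 1.00
(As expected: an axiom of Ł∞, always 1.)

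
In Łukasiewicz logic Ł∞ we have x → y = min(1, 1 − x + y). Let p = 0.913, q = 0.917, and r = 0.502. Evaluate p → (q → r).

0.672

q → r = min(1, 1 − 0.917 + 0.502) = min(1, 0.585) = 0.585
p → (q → r) = min(1, 1 − 0.913 + 0.585) = min(1, 0.672) = 0.672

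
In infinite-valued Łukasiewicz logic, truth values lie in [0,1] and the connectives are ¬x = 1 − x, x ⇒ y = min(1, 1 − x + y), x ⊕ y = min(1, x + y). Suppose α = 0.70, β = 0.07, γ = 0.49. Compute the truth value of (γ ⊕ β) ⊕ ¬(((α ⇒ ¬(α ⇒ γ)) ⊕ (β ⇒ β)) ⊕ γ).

γ ⊕ β = min(1, 0.49 + 0.07) = min(1, 0.56) = 0.56
α ⇒ γ = min(1, 1 − 0.70 + 0.49) = min(1, 0.79) = 0.79
¬(α ⇒ γ) = 1 − 0.79 = 0.21
α ⇒ ¬(α ⇒ γ) = min(1, 1 − 0.70 + 0.21) = min(1, 0.51) = 0.51
β ⇒ β = min(1, 1 − 0.07 + 0.07) = min(1, 1.00) = 1.00
(α ⇒ ¬(α ⇒ γ)) ⊕ (β ⇒ β) = min(1, 0.51 + 1.00) = min(1, 1.51) = 1.00
((α ⇒ ¬(α ⇒ γ)) ⊕ (β ⇒ β)) ⊕ γ = min(1, 1.00 + 0.49) = min(1, 1.49) = 1.00
¬(((α ⇒ ¬(α ⇒ γ)) ⊕ (β ⇒ β)) ⊕ γ) = 1 − 1.00 = 0.00
(γ ⊕ β) ⊕ ¬(((α ⇒ ¬(α ⇒ γ)) ⊕ (β ⇒ β)) ⊕ γ) = min(1, 0.56 + 0.00) = min(1, 0.56) = 0.56

0.56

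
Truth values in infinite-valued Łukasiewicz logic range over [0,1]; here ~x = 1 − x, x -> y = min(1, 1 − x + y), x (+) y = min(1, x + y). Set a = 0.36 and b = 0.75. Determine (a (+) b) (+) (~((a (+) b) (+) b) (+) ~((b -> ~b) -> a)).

a (+) b = min(1, 0.36 + 0.75) = min(1, 1.11) = 1.00
(a (+) b) (+) b = min(1, 1.00 + 0.75) = min(1, 1.75) = 1.00
~((a (+) b) (+) b) = 1 − 1.00 = 0.00
~b = 1 − 0.75 = 0.25
b -> ~b = min(1, 1 − 0.75 + 0.25) = min(1, 0.50) = 0.50
(b -> ~b) -> a = min(1, 1 − 0.50 + 0.36) = min(1, 0.86) = 0.86
~((b -> ~b) -> a) = 1 − 0.86 = 0.14
~((a (+) b) (+) b) (+) ~((b -> ~b) -> a) = min(1, 0.00 + 0.14) = min(1, 0.14) = 0.14
(a (+) b) (+) (~((a (+) b) (+) b) (+) ~((b -> ~b) -> a)) = min(1, 1.00 + 0.14) = min(1, 1.14) = 1.00

1.00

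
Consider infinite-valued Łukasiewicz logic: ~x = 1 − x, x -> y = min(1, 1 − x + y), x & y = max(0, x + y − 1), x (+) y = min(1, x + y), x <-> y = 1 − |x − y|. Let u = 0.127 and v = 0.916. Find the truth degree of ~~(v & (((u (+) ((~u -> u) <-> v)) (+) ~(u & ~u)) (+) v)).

0.916

~u = 1 − 0.127 = 0.873
~u -> u = min(1, 1 − 0.873 + 0.127) = min(1, 0.254) = 0.254
(~u -> u) <-> v = 1 − |0.254 − 0.916| = 1 − 0.662 = 0.338
u (+) ((~u -> u) <-> v) = min(1, 0.127 + 0.338) = min(1, 0.465) = 0.465
u & ~u = max(0, 0.127 + 0.873 − 1) = max(0, 0.000) = 0.000
~(u & ~u) = 1 − 0.000 = 1.000
(u (+) ((~u -> u) <-> v)) (+) ~(u & ~u) = min(1, 0.465 + 1.000) = min(1, 1.465) = 1.000
((u (+) ((~u -> u) <-> v)) (+) ~(u & ~u)) (+) v = min(1, 1.000 + 0.916) = min(1, 1.916) = 1.000
v & (((u (+) ((~u -> u) <-> v)) (+) ~(u & ~u)) (+) v) = max(0, 0.916 + 1.000 − 1) = max(0, 0.916) = 0.916
~(v & (((u (+) ((~u -> u) <-> v)) (+) ~(u & ~u)) (+) v)) = 1 − 0.916 = 0.084
~~(v & (((u (+) ((~u -> u) <-> v)) (+) ~(u & ~u)) (+) v)) = 1 − 0.084 = 0.916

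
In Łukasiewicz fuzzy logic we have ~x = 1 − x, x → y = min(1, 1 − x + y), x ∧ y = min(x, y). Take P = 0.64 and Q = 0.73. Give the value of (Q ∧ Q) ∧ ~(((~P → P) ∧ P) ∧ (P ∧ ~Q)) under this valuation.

Q ∧ Q = min(0.73, 0.73) = 0.73
~P = 1 − 0.64 = 0.36
~P → P = min(1, 1 − 0.36 + 0.64) = min(1, 1.28) = 1.00
(~P → P) ∧ P = min(1.00, 0.64) = 0.64
~Q = 1 − 0.73 = 0.27
P ∧ ~Q = min(0.64, 0.27) = 0.27
((~P → P) ∧ P) ∧ (P ∧ ~Q) = min(0.64, 0.27) = 0.27
~(((~P → P) ∧ P) ∧ (P ∧ ~Q)) = 1 − 0.27 = 0.73
(Q ∧ Q) ∧ ~(((~P → P) ∧ P) ∧ (P ∧ ~Q)) = min(0.73, 0.73) = 0.73

0.73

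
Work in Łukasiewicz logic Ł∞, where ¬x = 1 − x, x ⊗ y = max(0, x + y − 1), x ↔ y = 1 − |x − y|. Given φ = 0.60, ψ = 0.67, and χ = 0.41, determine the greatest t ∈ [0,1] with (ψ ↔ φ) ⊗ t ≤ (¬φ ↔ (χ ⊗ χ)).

0.67

ψ ↔ φ = 1 − |0.67 − 0.60| = 1 − 0.07 = 0.93
So the left factor is ψ ↔ φ = 0.93.
¬φ = 1 − 0.60 = 0.40
χ ⊗ χ = max(0, 0.41 + 0.41 − 1) = max(0, -0.18) = 0.00
¬φ ↔ (χ ⊗ χ) = 1 − |0.40 − 0.00| = 1 − 0.40 = 0.60
So the right-hand bound is ¬φ ↔ (χ ⊗ χ) = 0.60.
The residuum of the Łukasiewicz t-norm gives the supremum: min(1, 1 − 0.93 + 0.60).
1 − 0.93 + 0.60 = 0.67, so t = min(1, 0.67) = 0.67.
Check: 0.93 ⊗ 0.67 = max(0, 0.60) = 0.60 ≤ 0.60.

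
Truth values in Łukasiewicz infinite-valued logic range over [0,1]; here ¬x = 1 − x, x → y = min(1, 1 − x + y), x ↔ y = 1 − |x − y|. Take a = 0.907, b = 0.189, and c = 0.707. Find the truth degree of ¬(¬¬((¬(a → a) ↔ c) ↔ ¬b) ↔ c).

0.225

a → a = min(1, 1 − 0.907 + 0.907) = min(1, 1.000) = 1.000
¬(a → a) = 1 − 1.000 = 0.000
¬(a → a) ↔ c = 1 − |0.000 − 0.707| = 1 − 0.707 = 0.293
¬b = 1 − 0.189 = 0.811
(¬(a → a) ↔ c) ↔ ¬b = 1 − |0.293 − 0.811| = 1 − 0.518 = 0.482
¬((¬(a → a) ↔ c) ↔ ¬b) = 1 − 0.482 = 0.518
¬¬((¬(a → a) ↔ c) ↔ ¬b) = 1 − 0.518 = 0.482
¬¬((¬(a → a) ↔ c) ↔ ¬b) ↔ c = 1 − |0.482 − 0.707| = 1 − 0.225 = 0.775
¬(¬¬((¬(a → a) ↔ c) ↔ ¬b) ↔ c) = 1 − 0.775 = 0.225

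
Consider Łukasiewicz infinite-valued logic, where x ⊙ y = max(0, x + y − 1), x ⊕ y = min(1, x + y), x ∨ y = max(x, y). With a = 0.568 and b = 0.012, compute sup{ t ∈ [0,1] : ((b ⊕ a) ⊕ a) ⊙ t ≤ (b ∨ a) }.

b ⊕ a = min(1, 0.012 + 0.568) = min(1, 0.580) = 0.580
(b ⊕ a) ⊕ a = min(1, 0.580 + 0.568) = min(1, 1.148) = 1.000
So the left factor is (b ⊕ a) ⊕ a = 1.000.
b ∨ a = max(0.012, 0.568) = 0.568
So the right-hand bound is b ∨ a = 0.568.
The residuum of the Łukasiewicz t-norm gives the supremum: min(1, 1 − 1.000 + 0.568).
1 − 1.000 + 0.568 = 0.568, so t = min(1, 0.568) = 0.568.
Check: 1.000 ⊙ 0.568 = max(0, 0.568) = 0.568 ≤ 0.568.

0.568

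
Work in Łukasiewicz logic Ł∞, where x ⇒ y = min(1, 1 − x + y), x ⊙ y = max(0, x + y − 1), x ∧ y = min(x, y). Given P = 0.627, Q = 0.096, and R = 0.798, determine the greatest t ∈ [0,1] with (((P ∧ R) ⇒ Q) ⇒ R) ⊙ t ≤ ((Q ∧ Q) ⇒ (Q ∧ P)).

1.000

P ∧ R = min(0.627, 0.798) = 0.627
(P ∧ R) ⇒ Q = min(1, 1 − 0.627 + 0.096) = min(1, 0.469) = 0.469
((P ∧ R) ⇒ Q) ⇒ R = min(1, 1 − 0.469 + 0.798) = min(1, 1.329) = 1.000
So the left factor is ((P ∧ R) ⇒ Q) ⇒ R = 1.000.
Q ∧ Q = min(0.096, 0.096) = 0.096
Q ∧ P = min(0.096, 0.627) = 0.096
(Q ∧ Q) ⇒ (Q ∧ P) = min(1, 1 − 0.096 + 0.096) = min(1, 1.000) = 1.000
So the right-hand bound is (Q ∧ Q) ⇒ (Q ∧ P) = 1.000.
The residuum of the Łukasiewicz t-norm gives the supremum: min(1, 1 − 1.000 + 1.000).
1 − 1.000 + 1.000 = 1.000, so t = min(1, 1.000) = 1.000.
Check: 1.000 ⊙ 1.000 = max(0, 1.000) = 1.000 ≤ 1.000.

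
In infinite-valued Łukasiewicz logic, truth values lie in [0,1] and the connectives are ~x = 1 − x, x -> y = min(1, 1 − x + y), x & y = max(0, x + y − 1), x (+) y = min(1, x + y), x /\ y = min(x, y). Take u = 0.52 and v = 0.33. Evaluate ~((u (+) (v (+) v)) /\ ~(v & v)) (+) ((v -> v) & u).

0.52

v (+) v = min(1, 0.33 + 0.33) = min(1, 0.66) = 0.66
u (+) (v (+) v) = min(1, 0.52 + 0.66) = min(1, 1.18) = 1.00
v & v = max(0, 0.33 + 0.33 − 1) = max(0, -0.34) = 0.00
~(v & v) = 1 − 0.00 = 1.00
(u (+) (v (+) v)) /\ ~(v & v) = min(1.00, 1.00) = 1.00
~((u (+) (v (+) v)) /\ ~(v & v)) = 1 − 1.00 = 0.00
v -> v = min(1, 1 − 0.33 + 0.33) = min(1, 1.00) = 1.00
(v -> v) & u = max(0, 1.00 + 0.52 − 1) = max(0, 0.52) = 0.52
~((u (+) (v (+) v)) /\ ~(v & v)) (+) ((v -> v) & u) = min(1, 0.00 + 0.52) = min(1, 0.52) = 0.52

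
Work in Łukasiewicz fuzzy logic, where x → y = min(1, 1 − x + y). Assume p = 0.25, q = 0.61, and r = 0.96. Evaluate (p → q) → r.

0.96

p → q = min(1, 1 − 0.25 + 0.61) = min(1, 1.36) = 1.00
(p → q) → r = min(1, 1 − 1.00 + 0.96) = min(1, 0.96) = 0.96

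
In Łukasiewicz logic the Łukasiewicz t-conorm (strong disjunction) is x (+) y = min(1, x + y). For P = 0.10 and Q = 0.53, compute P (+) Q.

0.63

P (+) Q = min(1, 0.10 + 0.53) = min(1, 0.63) = 0.63
For comparison, the Gödel t-conorm max(x, y) would give 0.53.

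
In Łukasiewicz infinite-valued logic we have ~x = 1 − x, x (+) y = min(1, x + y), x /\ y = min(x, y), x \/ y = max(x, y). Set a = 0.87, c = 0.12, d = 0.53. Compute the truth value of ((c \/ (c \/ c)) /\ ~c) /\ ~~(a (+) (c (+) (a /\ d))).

0.12

c \/ c = max(0.12, 0.12) = 0.12
c \/ (c \/ c) = max(0.12, 0.12) = 0.12
~c = 1 − 0.12 = 0.88
(c \/ (c \/ c)) /\ ~c = min(0.12, 0.88) = 0.12
a /\ d = min(0.87, 0.53) = 0.53
c (+) (a /\ d) = min(1, 0.12 + 0.53) = min(1, 0.65) = 0.65
a (+) (c (+) (a /\ d)) = min(1, 0.87 + 0.65) = min(1, 1.52) = 1.00
~(a (+) (c (+) (a /\ d))) = 1 − 1.00 = 0.00
~~(a (+) (c (+) (a /\ d))) = 1 − 0.00 = 1.00
((c \/ (c \/ c)) /\ ~c) /\ ~~(a (+) (c (+) (a /\ d))) = min(0.12, 1.00) = 0.12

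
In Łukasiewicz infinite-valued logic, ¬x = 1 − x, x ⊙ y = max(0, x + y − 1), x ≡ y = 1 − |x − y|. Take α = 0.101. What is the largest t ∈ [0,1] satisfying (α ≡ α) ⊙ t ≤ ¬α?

α ≡ α = 1 − |0.101 − 0.101| = 1 − 0.000 = 1.000
So the left factor is α ≡ α = 1.000.
¬α = 1 − 0.101 = 0.899
So the right-hand bound is ¬α = 0.899.
The residuum of the Łukasiewicz t-norm gives the supremum: min(1, 1 − 1.000 + 0.899).
1 − 1.000 + 0.899 = 0.899, so t = min(1, 0.899) = 0.899.
Check: 1.000 ⊙ 0.899 = max(0, 0.899) = 0.899 ≤ 0.899.

0.899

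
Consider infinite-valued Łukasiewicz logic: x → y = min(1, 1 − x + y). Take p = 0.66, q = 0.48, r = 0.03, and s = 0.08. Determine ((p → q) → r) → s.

0.87

p → q = min(1, 1 − 0.66 + 0.48) = min(1, 0.82) = 0.82
(p → q) → r = min(1, 1 − 0.82 + 0.03) = min(1, 0.21) = 0.21
((p → q) → r) → s = min(1, 1 − 0.21 + 0.08) = min(1, 0.87) = 0.87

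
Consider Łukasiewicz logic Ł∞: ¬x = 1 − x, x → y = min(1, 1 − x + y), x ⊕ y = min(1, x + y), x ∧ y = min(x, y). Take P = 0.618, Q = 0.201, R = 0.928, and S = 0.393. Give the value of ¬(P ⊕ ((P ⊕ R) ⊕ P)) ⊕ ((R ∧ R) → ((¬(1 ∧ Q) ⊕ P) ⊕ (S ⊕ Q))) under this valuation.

1.000

P ⊕ R = min(1, 0.618 + 0.928) = min(1, 1.546) = 1.000
(P ⊕ R) ⊕ P = min(1, 1.000 + 0.618) = min(1, 1.618) = 1.000
P ⊕ ((P ⊕ R) ⊕ P) = min(1, 0.618 + 1.000) = min(1, 1.618) = 1.000
¬(P ⊕ ((P ⊕ R) ⊕ P)) = 1 − 1.000 = 0.000
R ∧ R = min(0.928, 0.928) = 0.928
1 ∧ Q = min(1.000, 0.201) = 0.201
¬(1 ∧ Q) = 1 − 0.201 = 0.799
¬(1 ∧ Q) ⊕ P = min(1, 0.799 + 0.618) = min(1, 1.417) = 1.000
S ⊕ Q = min(1, 0.393 + 0.201) = min(1, 0.594) = 0.594
(¬(1 ∧ Q) ⊕ P) ⊕ (S ⊕ Q) = min(1, 1.000 + 0.594) = min(1, 1.594) = 1.000
(R ∧ R) → ((¬(1 ∧ Q) ⊕ P) ⊕ (S ⊕ Q)) = min(1, 1 − 0.928 + 1.000) = min(1, 1.072) = 1.000
¬(P ⊕ ((P ⊕ R) ⊕ P)) ⊕ ((R ∧ R) → ((¬(1 ∧ Q) ⊕ P) ⊕ (S ⊕ Q))) = min(1, 0.000 + 1.000) = min(1, 1.000) = 1.000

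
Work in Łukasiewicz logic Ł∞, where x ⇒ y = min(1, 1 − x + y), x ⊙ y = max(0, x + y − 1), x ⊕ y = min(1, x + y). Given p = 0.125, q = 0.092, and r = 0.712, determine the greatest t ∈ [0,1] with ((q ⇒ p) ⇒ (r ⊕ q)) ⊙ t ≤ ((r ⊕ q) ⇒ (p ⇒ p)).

1.000

q ⇒ p = min(1, 1 − 0.092 + 0.125) = min(1, 1.033) = 1.000
r ⊕ q = min(1, 0.712 + 0.092) = min(1, 0.804) = 0.804
(q ⇒ p) ⇒ (r ⊕ q) = min(1, 1 − 1.000 + 0.804) = min(1, 0.804) = 0.804
So the left factor is (q ⇒ p) ⇒ (r ⊕ q) = 0.804.
p ⇒ p = min(1, 1 − 0.125 + 0.125) = min(1, 1.000) = 1.000
(r ⊕ q) ⇒ (p ⇒ p) = min(1, 1 − 0.804 + 1.000) = min(1, 1.196) = 1.000
So the right-hand bound is (r ⊕ q) ⇒ (p ⇒ p) = 1.000.
The residuum of the Łukasiewicz t-norm gives the supremum: min(1, 1 − 0.804 + 1.000).
1 − 0.804 + 1.000 = 1.196, so t = min(1, 1.196) = 1.000.
Check: 0.804 ⊙ 1.000 = max(0, 0.804) = 0.804 ≤ 1.000.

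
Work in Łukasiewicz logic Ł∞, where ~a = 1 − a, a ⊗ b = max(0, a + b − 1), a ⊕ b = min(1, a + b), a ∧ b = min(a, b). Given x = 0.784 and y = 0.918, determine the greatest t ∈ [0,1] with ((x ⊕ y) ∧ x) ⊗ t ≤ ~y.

0.298

x ⊕ y = min(1, 0.784 + 0.918) = min(1, 1.702) = 1.000
(x ⊕ y) ∧ x = min(1.000, 0.784) = 0.784
So the left factor is (x ⊕ y) ∧ x = 0.784.
~y = 1 − 0.918 = 0.082
So the right-hand bound is ~y = 0.082.
The residuum of the Łukasiewicz t-norm gives the supremum: min(1, 1 − 0.784 + 0.082).
1 − 0.784 + 0.082 = 0.298, so t = min(1, 0.298) = 0.298.
Check: 0.784 ⊗ 0.298 = max(0, 0.082) = 0.082 ≤ 0.082.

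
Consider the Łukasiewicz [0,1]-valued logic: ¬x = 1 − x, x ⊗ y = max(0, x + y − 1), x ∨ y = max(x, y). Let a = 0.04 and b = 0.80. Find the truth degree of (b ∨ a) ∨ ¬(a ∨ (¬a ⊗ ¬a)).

b ∨ a = max(0.80, 0.04) = 0.80
¬a = 1 − 0.04 = 0.96
¬a ⊗ ¬a = max(0, 0.96 + 0.96 − 1) = max(0, 0.92) = 0.92
a ∨ (¬a ⊗ ¬a) = max(0.04, 0.92) = 0.92
¬(a ∨ (¬a ⊗ ¬a)) = 1 − 0.92 = 0.08
(b ∨ a) ∨ ¬(a ∨ (¬a ⊗ ¬a)) = max(0.80, 0.08) = 0.80

0.80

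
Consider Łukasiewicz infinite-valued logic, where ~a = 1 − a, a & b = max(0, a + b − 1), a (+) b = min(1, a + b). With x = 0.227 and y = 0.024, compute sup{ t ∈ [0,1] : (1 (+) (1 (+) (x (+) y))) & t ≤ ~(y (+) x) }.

0.749

x (+) y = min(1, 0.227 + 0.024) = min(1, 0.251) = 0.251
1 (+) (x (+) y) = min(1, 1.000 + 0.251) = min(1, 1.251) = 1.000
1 (+) (1 (+) (x (+) y)) = min(1, 1.000 + 1.000) = min(1, 2.000) = 1.000
So the left factor is 1 (+) (1 (+) (x (+) y)) = 1.000.
y (+) x = min(1, 0.024 + 0.227) = min(1, 0.251) = 0.251
~(y (+) x) = 1 − 0.251 = 0.749
So the right-hand bound is ~(y (+) x) = 0.749.
The residuum of the Łukasiewicz t-norm gives the supremum: min(1, 1 − 1.000 + 0.749).
1 − 1.000 + 0.749 = 0.749, so t = min(1, 0.749) = 0.749.
Check: 1.000 & 0.749 = max(0, 0.749) = 0.749 ≤ 0.749.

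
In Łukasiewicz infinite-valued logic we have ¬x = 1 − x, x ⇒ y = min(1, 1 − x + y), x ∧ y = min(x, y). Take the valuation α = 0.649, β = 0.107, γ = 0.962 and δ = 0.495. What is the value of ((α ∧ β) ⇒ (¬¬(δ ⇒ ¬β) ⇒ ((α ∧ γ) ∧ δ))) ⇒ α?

α ∧ β = min(0.649, 0.107) = 0.107
¬β = 1 − 0.107 = 0.893
δ ⇒ ¬β = min(1, 1 − 0.495 + 0.893) = min(1, 1.398) = 1.000
¬(δ ⇒ ¬β) = 1 − 1.000 = 0.000
¬¬(δ ⇒ ¬β) = 1 − 0.000 = 1.000
α ∧ γ = min(0.649, 0.962) = 0.649
(α ∧ γ) ∧ δ = min(0.649, 0.495) = 0.495
¬¬(δ ⇒ ¬β) ⇒ ((α ∧ γ) ∧ δ) = min(1, 1 − 1.000 + 0.495) = min(1, 0.495) = 0.495
(α ∧ β) ⇒ (¬¬(δ ⇒ ¬β) ⇒ ((α ∧ γ) ∧ δ)) = min(1, 1 − 0.107 + 0.495) = min(1, 1.388) = 1.000
((α ∧ β) ⇒ (¬¬(δ ⇒ ¬β) ⇒ ((α ∧ γ) ∧ δ))) ⇒ α = min(1, 1 − 1.000 + 0.649) = min(1, 0.649) = 0.649

0.649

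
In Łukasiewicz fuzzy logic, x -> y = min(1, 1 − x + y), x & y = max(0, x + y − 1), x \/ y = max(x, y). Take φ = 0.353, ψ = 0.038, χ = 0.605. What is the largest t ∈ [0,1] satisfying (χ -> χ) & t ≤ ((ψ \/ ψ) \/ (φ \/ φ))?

χ -> χ = min(1, 1 − 0.605 + 0.605) = min(1, 1.000) = 1.000
So the left factor is χ -> χ = 1.000.
ψ \/ ψ = max(0.038, 0.038) = 0.038
φ \/ φ = max(0.353, 0.353) = 0.353
(ψ \/ ψ) \/ (φ \/ φ) = max(0.038, 0.353) = 0.353
So the right-hand bound is (ψ \/ ψ) \/ (φ \/ φ) = 0.353.
The residuum of the Łukasiewicz t-norm gives the supremum: min(1, 1 − 1.000 + 0.353).
1 − 1.000 + 0.353 = 0.353, so t = min(1, 0.353) = 0.353.
Check: 1.000 & 0.353 = max(0, 0.353) = 0.353 ≤ 0.353.

0.353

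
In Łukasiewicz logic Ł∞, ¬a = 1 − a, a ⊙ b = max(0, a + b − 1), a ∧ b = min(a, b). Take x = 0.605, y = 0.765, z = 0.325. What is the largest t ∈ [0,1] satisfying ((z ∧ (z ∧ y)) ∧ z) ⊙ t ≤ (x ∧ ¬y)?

0.910

z ∧ y = min(0.325, 0.765) = 0.325
z ∧ (z ∧ y) = min(0.325, 0.325) = 0.325
(z ∧ (z ∧ y)) ∧ z = min(0.325, 0.325) = 0.325
So the left factor is (z ∧ (z ∧ y)) ∧ z = 0.325.
¬y = 1 − 0.765 = 0.235
x ∧ ¬y = min(0.605, 0.235) = 0.235
So the right-hand bound is x ∧ ¬y = 0.235.
The residuum of the Łukasiewicz t-norm gives the supremum: min(1, 1 − 0.325 + 0.235).
1 − 0.325 + 0.235 = 0.910, so t = min(1, 0.910) = 0.910.
Check: 0.325 ⊙ 0.910 = max(0, 0.235) = 0.235 ≤ 0.235.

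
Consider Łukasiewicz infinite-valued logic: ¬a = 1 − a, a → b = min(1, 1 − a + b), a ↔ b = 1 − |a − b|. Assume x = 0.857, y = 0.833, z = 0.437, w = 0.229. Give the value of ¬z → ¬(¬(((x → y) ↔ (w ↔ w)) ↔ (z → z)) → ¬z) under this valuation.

0.437

¬z = 1 − 0.437 = 0.563
x → y = min(1, 1 − 0.857 + 0.833) = min(1, 0.976) = 0.976
w ↔ w = 1 − |0.229 − 0.229| = 1 − 0.000 = 1.000
(x → y) ↔ (w ↔ w) = 1 − |0.976 − 1.000| = 1 − 0.024 = 0.976
z → z = min(1, 1 − 0.437 + 0.437) = min(1, 1.000) = 1.000
((x → y) ↔ (w ↔ w)) ↔ (z → z) = 1 − |0.976 − 1.000| = 1 − 0.024 = 0.976
¬(((x → y) ↔ (w ↔ w)) ↔ (z → z)) = 1 − 0.976 = 0.024
¬(((x → y) ↔ (w ↔ w)) ↔ (z → z)) → ¬z = min(1, 1 − 0.024 + 0.563) = min(1, 1.539) = 1.000
¬(¬(((x → y) ↔ (w ↔ w)) ↔ (z → z)) → ¬z) = 1 − 1.000 = 0.000
¬z → ¬(¬(((x → y) ↔ (w ↔ w)) ↔ (z → z)) → ¬z) = min(1, 1 − 0.563 + 0.000) = min(1, 0.437) = 0.437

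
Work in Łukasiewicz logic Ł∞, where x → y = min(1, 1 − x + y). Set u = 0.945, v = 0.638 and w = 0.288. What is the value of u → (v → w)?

0.705

v → w = min(1, 1 − 0.638 + 0.288) = min(1, 0.650) = 0.650
u → (v → w) = min(1, 1 − 0.945 + 0.650) = min(1, 0.705) = 0.705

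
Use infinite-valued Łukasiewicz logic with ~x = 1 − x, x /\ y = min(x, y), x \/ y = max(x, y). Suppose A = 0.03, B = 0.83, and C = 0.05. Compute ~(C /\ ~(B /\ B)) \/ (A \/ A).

B /\ B = min(0.83, 0.83) = 0.83
~(B /\ B) = 1 − 0.83 = 0.17
C /\ ~(B /\ B) = min(0.05, 0.17) = 0.05
~(C /\ ~(B /\ B)) = 1 − 0.05 = 0.95
A \/ A = max(0.03, 0.03) = 0.03
~(C /\ ~(B /\ B)) \/ (A \/ A) = max(0.95, 0.03) = 0.95

0.95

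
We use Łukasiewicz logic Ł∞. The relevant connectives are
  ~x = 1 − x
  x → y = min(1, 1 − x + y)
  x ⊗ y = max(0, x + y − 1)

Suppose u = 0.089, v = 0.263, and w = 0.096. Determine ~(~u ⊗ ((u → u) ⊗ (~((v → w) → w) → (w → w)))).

0.089

~u = 1 − 0.089 = 0.911
u → u = min(1, 1 − 0.089 + 0.089) = min(1, 1.000) = 1.000
v → w = min(1, 1 − 0.263 + 0.096) = min(1, 0.833) = 0.833
(v → w) → w = min(1, 1 − 0.833 + 0.096) = min(1, 0.263) = 0.263
~((v → w) → w) = 1 − 0.263 = 0.737
w → w = min(1, 1 − 0.096 + 0.096) = min(1, 1.000) = 1.000
~((v → w) → w) → (w → w) = min(1, 1 − 0.737 + 1.000) = min(1, 1.263) = 1.000
(u → u) ⊗ (~((v → w) → w) → (w → w)) = max(0, 1.000 + 1.000 − 1) = max(0, 1.000) = 1.000
~u ⊗ ((u → u) ⊗ (~((v → w) → w) → (w → w))) = max(0, 0.911 + 1.000 − 1) = max(0, 0.911) = 0.911
~(~u ⊗ ((u → u) ⊗ (~((v → w) → w) → (w → w)))) = 1 − 0.911 = 0.089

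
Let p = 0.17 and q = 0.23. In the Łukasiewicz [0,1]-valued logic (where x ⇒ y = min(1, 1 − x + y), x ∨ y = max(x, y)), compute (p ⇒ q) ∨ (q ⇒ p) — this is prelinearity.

1.00

p ⇒ q = min(1, 1 − 0.17 + 0.23) = min(1, 1.06) = 1.00
q ⇒ p = min(1, 1 − 0.23 + 0.17) = min(1, 0.94) = 0.94
(p ⇒ q) ∨ (q ⇒ p) = max(1.00, 0.94) = 1.00
(As expected: a Ł∞-tautology — holds in every MV-chain.)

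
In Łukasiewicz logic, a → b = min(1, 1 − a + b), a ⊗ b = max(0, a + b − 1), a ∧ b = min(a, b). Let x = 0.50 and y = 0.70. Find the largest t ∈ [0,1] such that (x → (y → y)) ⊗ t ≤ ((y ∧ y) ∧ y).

0.70

y → y = min(1, 1 − 0.70 + 0.70) = min(1, 1.00) = 1.00
x → (y → y) = min(1, 1 − 0.50 + 1.00) = min(1, 1.50) = 1.00
So the left factor is x → (y → y) = 1.00.
y ∧ y = min(0.70, 0.70) = 0.70
(y ∧ y) ∧ y = min(0.70, 0.70) = 0.70
So the right-hand bound is (y ∧ y) ∧ y = 0.70.
The residuum of the Łukasiewicz t-norm gives the supremum: min(1, 1 − 1.00 + 0.70).
1 − 1.00 + 0.70 = 0.70, so t = min(1, 0.70) = 0.70.
Check: 1.00 ⊗ 0.70 = max(0, 0.70) = 0.70 ≤ 0.70.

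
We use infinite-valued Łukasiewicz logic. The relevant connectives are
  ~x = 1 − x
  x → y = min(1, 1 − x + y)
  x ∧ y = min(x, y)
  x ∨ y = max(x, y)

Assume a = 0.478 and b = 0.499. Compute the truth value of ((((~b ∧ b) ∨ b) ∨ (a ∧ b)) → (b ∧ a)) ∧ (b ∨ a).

0.499

~b = 1 − 0.499 = 0.501
~b ∧ b = min(0.501, 0.499) = 0.499
(~b ∧ b) ∨ b = max(0.499, 0.499) = 0.499
a ∧ b = min(0.478, 0.499) = 0.478
((~b ∧ b) ∨ b) ∨ (a ∧ b) = max(0.499, 0.478) = 0.499
b ∧ a = min(0.499, 0.478) = 0.478
(((~b ∧ b) ∨ b) ∨ (a ∧ b)) → (b ∧ a) = min(1, 1 − 0.499 + 0.478) = min(1, 0.979) = 0.979
b ∨ a = max(0.499, 0.478) = 0.499
((((~b ∧ b) ∨ b) ∨ (a ∧ b)) → (b ∧ a)) ∧ (b ∨ a) = min(0.979, 0.499) = 0.499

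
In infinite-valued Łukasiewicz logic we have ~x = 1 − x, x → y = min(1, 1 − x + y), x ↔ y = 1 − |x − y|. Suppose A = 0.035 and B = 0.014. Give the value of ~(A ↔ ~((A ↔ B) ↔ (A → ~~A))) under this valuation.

A ↔ B = 1 − |0.035 − 0.014| = 1 − 0.021 = 0.979
~A = 1 − 0.035 = 0.965
~~A = 1 − 0.965 = 0.035
A → ~~A = min(1, 1 − 0.035 + 0.035) = min(1, 1.000) = 1.000
(A ↔ B) ↔ (A → ~~A) = 1 − |0.979 − 1.000| = 1 − 0.021 = 0.979
~((A ↔ B) ↔ (A → ~~A)) = 1 − 0.979 = 0.021
A ↔ ~((A ↔ B) ↔ (A → ~~A)) = 1 − |0.035 − 0.021| = 1 − 0.014 = 0.986
~(A ↔ ~((A ↔ B) ↔ (A → ~~A))) = 1 − 0.986 = 0.014

0.014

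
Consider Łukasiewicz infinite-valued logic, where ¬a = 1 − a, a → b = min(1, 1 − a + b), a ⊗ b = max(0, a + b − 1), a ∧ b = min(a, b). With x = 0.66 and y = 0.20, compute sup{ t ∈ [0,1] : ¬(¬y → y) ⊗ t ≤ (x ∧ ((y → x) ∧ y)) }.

¬y = 1 − 0.20 = 0.80
¬y → y = min(1, 1 − 0.80 + 0.20) = min(1, 0.40) = 0.40
¬(¬y → y) = 1 − 0.40 = 0.60
So the left factor is ¬(¬y → y) = 0.60.
y → x = min(1, 1 − 0.20 + 0.66) = min(1, 1.46) = 1.00
(y → x) ∧ y = min(1.00, 0.20) = 0.20
x ∧ ((y → x) ∧ y) = min(0.66, 0.20) = 0.20
So the right-hand bound is x ∧ ((y → x) ∧ y) = 0.20.
The residuum of the Łukasiewicz t-norm gives the supremum: min(1, 1 − 0.60 + 0.20).
1 − 0.60 + 0.20 = 0.60, so t = min(1, 0.60) = 0.60.
Check: 0.60 ⊗ 0.60 = max(0, 0.20) = 0.20 ≤ 0.20.

0.60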